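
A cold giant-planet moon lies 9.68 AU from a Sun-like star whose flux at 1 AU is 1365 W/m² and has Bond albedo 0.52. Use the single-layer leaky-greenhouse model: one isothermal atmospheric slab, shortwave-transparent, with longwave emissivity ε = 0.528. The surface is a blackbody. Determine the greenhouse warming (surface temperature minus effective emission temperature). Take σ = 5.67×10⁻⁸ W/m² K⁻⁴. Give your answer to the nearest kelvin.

By the inverse-square law, S = 1365/9.68² = 14.57 W/m².
Effective emission temperature (TOA balance): σT_e⁴ = S(1−α)/4 = 1.748 W/m² → T_e = 74.52 K.
For a single slab of emissivity ε, T_s⁴ = 2T_e⁴/(2−ε); thus T_s = 74.52·(1.359)^(1/4) = 80.45 K.
The atmosphere warms the surface by 5.935 K.

6 K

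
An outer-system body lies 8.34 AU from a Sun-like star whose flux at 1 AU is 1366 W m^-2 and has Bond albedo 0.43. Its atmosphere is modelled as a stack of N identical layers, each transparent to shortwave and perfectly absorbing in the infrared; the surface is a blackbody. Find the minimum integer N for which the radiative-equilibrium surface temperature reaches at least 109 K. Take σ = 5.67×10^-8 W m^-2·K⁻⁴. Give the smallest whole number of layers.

By the inverse-square law, S = 1366/8.34² = 19.64 W m^-2.
The effective emission temperature is T_e = [S(1−α)/(4σ)]^¼ = 83.82 K.
Need (N+1)T_e⁴ ≥ T_s⁴, i.e. N+1 ≥ (109/83.82)⁴ = 2.860.
Rounding up, N = 2.

2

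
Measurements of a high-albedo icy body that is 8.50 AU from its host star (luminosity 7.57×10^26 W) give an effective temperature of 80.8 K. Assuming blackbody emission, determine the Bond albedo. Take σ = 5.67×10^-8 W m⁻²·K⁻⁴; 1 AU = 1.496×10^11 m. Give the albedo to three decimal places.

0.741

Orbital distance: d = 8.50 AU = 1.272×10^12 m.
Flux at the orbit: S = L/(4πd²) = 7.57×10^26/(4π·(1.27×10^12)²) = 37.26 W m⁻².
Energy balance: S(1−α)/4 = σT⁴, so 1−α = 4σT⁴/S.
σT⁴ = 2.417 W m⁻², so 4σT⁴ = 9.667 W m⁻².
1−α = 9.667/37.26 = 0.2595, so α = 0.7405.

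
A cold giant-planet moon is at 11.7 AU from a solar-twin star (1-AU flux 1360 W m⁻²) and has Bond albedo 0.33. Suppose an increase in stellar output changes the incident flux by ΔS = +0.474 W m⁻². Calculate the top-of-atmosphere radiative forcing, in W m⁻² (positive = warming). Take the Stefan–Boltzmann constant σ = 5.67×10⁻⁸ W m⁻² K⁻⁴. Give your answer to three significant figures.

0.0794 W m⁻²

Flux at the orbit: S = 1360/(11.7)² = 9.935 W m⁻².
Only a fraction (1−α) is absorbed and it's spread over 4πR², so ΔF = (1−α)ΔS/4 = 0.07939 W m⁻².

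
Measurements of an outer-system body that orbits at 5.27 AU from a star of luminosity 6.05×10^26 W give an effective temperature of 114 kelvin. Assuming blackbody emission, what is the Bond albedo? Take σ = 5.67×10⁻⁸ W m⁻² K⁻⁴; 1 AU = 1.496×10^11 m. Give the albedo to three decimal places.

d = 5.27 × 1.496×10^11 m = 7.884×10^11 m.
Flux at the orbit: S = L/(4πd²) = 6.05×10^26/(4π·(7.88×10^11)²) = 77.46 W m⁻².
Rearranging the radiative balance, α = 1 − 4σT⁴/S.
4σT⁴ = 4·5.67×10⁻⁸·(114)⁴ = 38.31 W m⁻².
1−α = 38.31/77.46 = 0.4945, so α = 0.5055.

0.505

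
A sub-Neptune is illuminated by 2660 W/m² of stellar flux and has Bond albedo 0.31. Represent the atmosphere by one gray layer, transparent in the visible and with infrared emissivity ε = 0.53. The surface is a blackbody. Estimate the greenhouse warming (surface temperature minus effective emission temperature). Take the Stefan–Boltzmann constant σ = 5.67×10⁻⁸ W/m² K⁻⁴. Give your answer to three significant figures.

24.0 kelvin

The planet radiates to space at T_e = [S(1−α)/(4σ)]^(1/4) = 299.9 K.
The surface balance (absorbed SW + ε·downward IR = σT_s⁴) with T_a⁴ = T_s⁴/2 reduces to T_s = T_e·[2/(2−ε)]^¼ = 323.9 K.
T_s − T_e = 323.9 − 299.9 = 24.00 K.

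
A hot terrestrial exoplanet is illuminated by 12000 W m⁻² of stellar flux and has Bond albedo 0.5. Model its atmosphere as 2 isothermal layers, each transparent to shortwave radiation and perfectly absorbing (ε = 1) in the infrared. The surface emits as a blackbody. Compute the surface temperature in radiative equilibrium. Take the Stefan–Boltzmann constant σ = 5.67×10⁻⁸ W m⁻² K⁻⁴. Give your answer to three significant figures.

The effective emission temperature is T_e = [S(1−α)/(4σ)]^¼ = 403.3 K.
For an N-layer opaque stack, T_s⁴ = (N+1)T_e⁴, hence T_s = (3)^(1/4)×403.3 K = 530.8 K.

531 K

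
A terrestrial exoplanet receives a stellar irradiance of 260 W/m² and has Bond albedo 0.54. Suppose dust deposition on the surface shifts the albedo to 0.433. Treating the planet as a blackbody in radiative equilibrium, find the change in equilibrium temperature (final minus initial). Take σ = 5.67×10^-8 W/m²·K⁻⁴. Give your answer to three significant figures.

8.13 kelvin

Initial: T₁ = [S(1−0.54)/(4σ)]^(1/4) = 151.5 K.
With α = 0.433, T₂ = 159.7 K.
Change: 159.7 − 151.5 = 8.134 K.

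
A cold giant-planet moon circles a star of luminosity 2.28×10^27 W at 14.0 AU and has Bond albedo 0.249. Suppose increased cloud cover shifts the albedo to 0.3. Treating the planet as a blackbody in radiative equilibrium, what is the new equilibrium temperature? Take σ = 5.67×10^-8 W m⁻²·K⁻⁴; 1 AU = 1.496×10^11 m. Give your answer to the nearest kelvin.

106 K

Orbital distance: d = 14.0 AU = 2.094×10^12 m.
Flux at the orbit: S = L/(4πd²) = 2.28×10^27/(4π·(2.09×10^12)²) = 41.36 W m⁻².
T₂ = [S(1−α₂)/(4σ)]^(1/4) = [41.36·0.7/(4σ)]^(1/4) = 106.3 K.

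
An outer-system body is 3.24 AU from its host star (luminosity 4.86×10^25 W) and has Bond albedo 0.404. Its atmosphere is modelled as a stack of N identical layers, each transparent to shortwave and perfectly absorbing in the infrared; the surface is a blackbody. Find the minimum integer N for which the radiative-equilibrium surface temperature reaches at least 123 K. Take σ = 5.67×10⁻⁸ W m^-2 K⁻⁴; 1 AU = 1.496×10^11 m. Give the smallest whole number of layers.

5

d = 3.24 × 1.496×10^11 m = 4.847×10^11 m.
S = L/(4πd²) = 16.46 W m^-2.
The effective emission temperature is T_e = [S(1−α)/(4σ)]^¼ = 81.10 K.
T_s = (N+1)^(1/4)·T_e ≥ 123 K requires N+1 ≥ (T_s/T_e)⁴ = (123/81.10)⁴ = 5.291.
The minimum whole number is N = 5.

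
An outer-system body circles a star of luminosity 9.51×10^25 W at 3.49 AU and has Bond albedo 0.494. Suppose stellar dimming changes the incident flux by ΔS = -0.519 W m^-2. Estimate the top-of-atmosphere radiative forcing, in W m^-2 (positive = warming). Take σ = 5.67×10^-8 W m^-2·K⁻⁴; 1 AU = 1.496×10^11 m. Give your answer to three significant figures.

Orbital distance: d = 3.49 AU = 5.221×10^11 m.
Spreading L over a sphere of radius d: S = 9.51×10^25/(4π·5.22×10^11²) = 27.76 W m^-2.
ΔF = Δ[S(1−α)]/4 = (1−0.494)·-0.519/4 = -0.06565 W m^-2.

-0.0657 W m^-2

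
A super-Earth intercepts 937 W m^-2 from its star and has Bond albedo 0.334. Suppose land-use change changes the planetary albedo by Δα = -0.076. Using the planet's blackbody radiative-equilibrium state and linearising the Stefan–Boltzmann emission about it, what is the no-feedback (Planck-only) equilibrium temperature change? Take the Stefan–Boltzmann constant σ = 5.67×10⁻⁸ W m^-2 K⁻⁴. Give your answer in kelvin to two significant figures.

6.5 K

The baseline emission temperature is T_e = 229.0 K.
TOA radiative forcing: ΔF = −S·Δα/4 = −937.0·(-0.076)/4 = 17.80 W m^-2.
The Planck feedback parameter is 4σT_e³ = 2.725 W m^-2/K.
ΔT₀ = ΔF/λ_P = 17.80/2.725 = 6.53 K.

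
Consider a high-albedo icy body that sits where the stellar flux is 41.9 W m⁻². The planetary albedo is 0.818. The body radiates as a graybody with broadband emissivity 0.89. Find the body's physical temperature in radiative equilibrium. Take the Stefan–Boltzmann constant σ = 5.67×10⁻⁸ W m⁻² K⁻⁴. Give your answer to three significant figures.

Averaging over the sphere, the absorbed flux is S(1−α)/4 = 1.906 W m⁻².
Radiative balance εσT⁴ = 1.906 gives T = [1.906/(0.89·σ)]^(1/4) = 78.40 K.

78.4 K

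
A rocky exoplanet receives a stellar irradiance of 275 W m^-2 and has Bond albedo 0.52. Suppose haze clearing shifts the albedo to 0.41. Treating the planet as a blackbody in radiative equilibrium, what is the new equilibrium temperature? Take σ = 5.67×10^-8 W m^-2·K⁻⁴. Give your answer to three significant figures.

164 K

New equilibrium: T₂ = [(1−0.41)·275.0/(4σ)]^(1/4) = 163.5 K.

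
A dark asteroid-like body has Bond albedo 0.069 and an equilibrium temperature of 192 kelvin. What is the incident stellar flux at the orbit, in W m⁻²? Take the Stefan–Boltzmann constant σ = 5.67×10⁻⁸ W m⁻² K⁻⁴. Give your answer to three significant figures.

331 W m⁻²

From S(1−α)/4 = σT⁴: S = 4σT⁴/(1−α).
The emitted flux is σT⁴ = 77.05 W m⁻².
S = 4·77.05/0.931 = 331.1 W m⁻².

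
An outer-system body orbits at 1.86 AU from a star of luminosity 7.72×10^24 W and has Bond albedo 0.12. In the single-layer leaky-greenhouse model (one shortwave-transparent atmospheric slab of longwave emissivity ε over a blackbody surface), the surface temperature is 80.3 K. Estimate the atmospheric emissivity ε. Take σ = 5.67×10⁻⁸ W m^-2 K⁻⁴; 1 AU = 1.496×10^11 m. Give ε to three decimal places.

0.519

Orbital distance: d = 1.86 AU = 2.783×10^11 m.
Spreading L over a sphere of radius d: S = 7.72×10^24/(4π·2.78×10^11²) = 7.934 W m^-2.
First, T_e = [7.934·(1−0.12)/(4σ)]^(1/4) = 74.49 K.
Since (2−ε)/2 = (T_e/T_s)⁴ = 0.7405, ε = 0.5191.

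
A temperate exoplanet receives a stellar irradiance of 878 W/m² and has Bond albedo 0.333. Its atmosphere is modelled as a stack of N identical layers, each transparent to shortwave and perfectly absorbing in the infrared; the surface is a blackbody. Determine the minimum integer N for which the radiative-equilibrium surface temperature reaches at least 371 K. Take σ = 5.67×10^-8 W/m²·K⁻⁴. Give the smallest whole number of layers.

7

Top-of-atmosphere balance: σT_e⁴ = S(1−α)/4 = 146.4 W/m² → T_e = 225.4 K.
Since T_s⁴ = (N+1)T_e⁴, we need N ≥ (T_s/T_e)⁴ − 1 = 6.337.
So N ≥ 6.337; the smallest integer is N = 7.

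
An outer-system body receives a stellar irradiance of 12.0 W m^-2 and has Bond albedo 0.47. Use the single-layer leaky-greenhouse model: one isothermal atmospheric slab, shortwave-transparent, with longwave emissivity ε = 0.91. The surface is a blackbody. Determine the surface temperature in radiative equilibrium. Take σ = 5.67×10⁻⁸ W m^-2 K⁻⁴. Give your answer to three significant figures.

84.7 K

The planet radiates to space at T_e = [S(1−α)/(4σ)]^(1/4) = 72.77 K.
The surface balance (absorbed SW + ε·downward IR = σT_s⁴) with T_a⁴ = T_s⁴/2 reduces to T_s = T_e·[2/(2−ε)]^¼ = 84.69 K.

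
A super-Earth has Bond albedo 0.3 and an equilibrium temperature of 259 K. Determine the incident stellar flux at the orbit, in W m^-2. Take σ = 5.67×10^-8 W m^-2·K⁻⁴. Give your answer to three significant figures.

Invert the energy balance for S: S = 4σT⁴/(1−α).
The emitted flux is σT⁴ = 255.1 W m^-2.
So S = 4×255.1/(1−0.3) = 1458 W m^-2.

1460 W m^-2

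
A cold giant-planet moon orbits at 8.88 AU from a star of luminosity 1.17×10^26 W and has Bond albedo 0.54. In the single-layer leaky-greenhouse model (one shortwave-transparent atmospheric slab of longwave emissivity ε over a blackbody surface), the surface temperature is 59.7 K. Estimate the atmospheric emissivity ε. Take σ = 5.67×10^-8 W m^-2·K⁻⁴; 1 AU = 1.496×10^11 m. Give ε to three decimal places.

0.315

d = 8.88 × 1.496×10^11 m = 1.328×10^12 m.
S = L/(4πd²) = 5.276 W m^-2.
First, T_e = [5.276·(1−0.54)/(4σ)]^(1/4) = 57.19 K.
T_s⁴ = T_e⁴·2/(2−ε) → ε = 2 − 2(T_e/T_s)⁴ = 2 − 2·(57.19/59.7)⁴ = 0.3153.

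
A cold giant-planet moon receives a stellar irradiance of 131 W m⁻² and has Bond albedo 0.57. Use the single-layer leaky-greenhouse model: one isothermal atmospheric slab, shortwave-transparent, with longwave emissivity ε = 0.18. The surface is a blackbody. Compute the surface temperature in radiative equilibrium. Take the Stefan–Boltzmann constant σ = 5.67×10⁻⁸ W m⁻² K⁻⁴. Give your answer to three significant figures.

129 K

At the top of the atmosphere, σT_e⁴ = S(1−α)/4 = 14.08 W m⁻², giving T_e = 125.5 K.
The surface balance (absorbed SW + ε·downward IR = σT_s⁴) with T_a⁴ = T_s⁴/2 reduces to T_s = T_e·[2/(2−ε)]^¼ = 128.5 K.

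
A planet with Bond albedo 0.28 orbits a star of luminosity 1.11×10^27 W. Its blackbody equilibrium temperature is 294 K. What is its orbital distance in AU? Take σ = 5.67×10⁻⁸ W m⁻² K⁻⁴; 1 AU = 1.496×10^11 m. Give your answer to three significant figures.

1.30 AU

The flux needed for this T is 4σT⁴/(1−0.28) = 2353 W m⁻².
From L = 4πd²S, d = √(1.11×10^27/(4π·2353)) = 1.937×10^11 m = 1.295 AU.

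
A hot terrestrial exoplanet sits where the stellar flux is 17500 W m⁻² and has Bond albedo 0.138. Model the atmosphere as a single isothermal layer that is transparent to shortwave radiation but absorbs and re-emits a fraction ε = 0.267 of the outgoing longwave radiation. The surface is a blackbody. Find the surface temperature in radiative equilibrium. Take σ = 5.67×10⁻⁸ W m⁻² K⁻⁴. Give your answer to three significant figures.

At the top of the atmosphere, σT_e⁴ = S(1−α)/4 = 3771 W m⁻², giving T_e = 507.8 K.
The surface balance (absorbed SW + ε·downward IR = σT_s⁴) with T_a⁴ = T_s⁴/2 reduces to T_s = T_e·[2/(2−ε)]^¼ = 526.4 K.

526 K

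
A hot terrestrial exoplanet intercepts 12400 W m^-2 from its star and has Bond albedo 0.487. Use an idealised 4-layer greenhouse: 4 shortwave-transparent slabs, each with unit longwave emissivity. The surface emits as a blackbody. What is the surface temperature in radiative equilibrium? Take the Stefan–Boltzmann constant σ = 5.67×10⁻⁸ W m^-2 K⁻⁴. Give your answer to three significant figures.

612 K

The effective emission temperature is T_e = [S(1−α)/(4σ)]^¼ = 409.2 K.
Layer-by-layer balance gives σT_s⁴ = (N+1)σT_e⁴, so T_s = 5^¼·409.2 = 612.0 K.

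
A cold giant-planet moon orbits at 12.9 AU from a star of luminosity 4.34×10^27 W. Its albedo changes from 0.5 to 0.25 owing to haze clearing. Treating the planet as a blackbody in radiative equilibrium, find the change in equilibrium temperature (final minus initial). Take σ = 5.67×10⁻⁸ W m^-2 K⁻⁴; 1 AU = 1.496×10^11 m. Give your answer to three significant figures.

Orbital distance: d = 12.9 AU = 1.930×10^12 m.
S = L/(4πd²) = 92.73 W m^-2.
Before: T₁ = [92.73·0.5/(4σ)]^(1/4) = 119.6 K.
With α = 0.25, T₂ = 132.3 K.
ΔT = T₂ − T₁ = 12.76 K.

12.8 kelvin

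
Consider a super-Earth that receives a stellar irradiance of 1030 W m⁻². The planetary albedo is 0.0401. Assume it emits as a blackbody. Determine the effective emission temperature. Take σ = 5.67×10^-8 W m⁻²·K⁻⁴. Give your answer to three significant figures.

257 kelvin

The planet absorbs (1−α)S over its disc πR² and re-emits over 4πR², so the mean absorbed flux is (1−0.0401)·1030/4 = 247.2 W m⁻².
Set σT⁴ = 247.2 → T = (247.2/σ)^(1/4) = 257.0 K.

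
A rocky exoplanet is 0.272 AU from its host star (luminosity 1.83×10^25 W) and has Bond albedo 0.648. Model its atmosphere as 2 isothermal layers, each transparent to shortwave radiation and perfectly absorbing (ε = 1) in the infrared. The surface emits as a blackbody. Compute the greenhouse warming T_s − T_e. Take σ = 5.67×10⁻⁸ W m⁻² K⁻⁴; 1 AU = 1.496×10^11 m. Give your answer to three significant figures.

60.8 K

Orbital distance: d = 0.272 AU = 4.069×10^10 m.
S = L/(4πd²) = 879.5 W m⁻².
The effective emission temperature is T_e = [S(1−α)/(4σ)]^¼ = 192.2 K.
T_s = (N+1)^(1/4)·T_e = 253.0 K.
Warming: T_s − T_e = 60.75 K.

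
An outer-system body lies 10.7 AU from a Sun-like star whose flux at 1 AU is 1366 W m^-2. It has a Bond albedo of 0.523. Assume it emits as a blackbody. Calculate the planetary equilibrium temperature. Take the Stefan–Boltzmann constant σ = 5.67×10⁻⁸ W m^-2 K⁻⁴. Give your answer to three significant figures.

70.8 K

Irradiance scales as 1/d², so S = 1366 W m^-2 × (1/10.7)² = 11.93 W m^-2.
Absorbed flux (global mean): S(1−α)/4 = 11.93·0.477/4 = 1.423 W m^-2.
Balancing against σT⁴: T = (1.423/5.67×10⁻⁸)^(1/4) = 70.78 K.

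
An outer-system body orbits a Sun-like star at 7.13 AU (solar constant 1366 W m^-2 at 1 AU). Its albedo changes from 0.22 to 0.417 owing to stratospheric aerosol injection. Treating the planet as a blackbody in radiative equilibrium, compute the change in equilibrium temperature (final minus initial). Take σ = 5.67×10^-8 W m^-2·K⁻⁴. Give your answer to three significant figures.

Irradiance scales as 1/d², so S = 1366 W m^-2 × (1/7.13)² = 26.87 W m^-2.
Initial: T₁ = [S(1−0.22)/(4σ)]^(1/4) = 98.05 K.
With α = 0.417, T₂ = 91.16 K.
Change: 91.16 − 98.05 = -6.882 K.

-6.88 K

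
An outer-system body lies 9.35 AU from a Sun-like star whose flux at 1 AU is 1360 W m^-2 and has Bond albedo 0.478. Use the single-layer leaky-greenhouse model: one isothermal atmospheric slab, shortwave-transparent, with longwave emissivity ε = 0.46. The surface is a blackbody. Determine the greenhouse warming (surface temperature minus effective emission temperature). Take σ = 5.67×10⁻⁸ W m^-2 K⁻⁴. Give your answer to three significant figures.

5.22 K

Irradiance scales as 1/d², so S = 1360 W m^-2 × (1/9.35)² = 15.56 W m^-2.
At the top of the atmosphere, σT_e⁴ = S(1−α)/4 = 2.030 W m^-2, giving T_e = 77.35 K.
The surface balance (absorbed SW + ε·downward IR = σT_s⁴) with T_a⁴ = T_s⁴/2 reduces to T_s = T_e·[2/(2−ε)]^¼ = 82.58 K.
T_s − T_e = 82.58 − 77.35 = 5.223 K.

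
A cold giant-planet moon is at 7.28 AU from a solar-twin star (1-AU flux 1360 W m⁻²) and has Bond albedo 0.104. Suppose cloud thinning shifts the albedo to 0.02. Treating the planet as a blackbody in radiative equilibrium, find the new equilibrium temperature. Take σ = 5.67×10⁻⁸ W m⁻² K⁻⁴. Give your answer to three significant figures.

Irradiance scales as 1/d², so S = 1360 W m⁻² × (1/7.28)² = 25.66 W m⁻².
New equilibrium: T₂ = [(1−0.02)·25.66/(4σ)]^(1/4) = 102.6 K.

103 kelvin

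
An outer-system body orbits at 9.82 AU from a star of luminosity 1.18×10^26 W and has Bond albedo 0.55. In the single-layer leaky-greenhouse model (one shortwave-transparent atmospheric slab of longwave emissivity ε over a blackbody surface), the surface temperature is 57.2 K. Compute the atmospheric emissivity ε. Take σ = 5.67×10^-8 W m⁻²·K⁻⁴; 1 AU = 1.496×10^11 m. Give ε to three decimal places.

d = 9.82 × 1.496×10^11 m = 1.469×10^12 m.
Flux at the orbit: S = L/(4πd²) = 1.18×10^26/(4π·(1.47×10^12)²) = 4.351 W m⁻².
Effective temperature: T_e = [S(1−α)/(4σ)]^(1/4) = 54.20 K.
Since (2−ε)/2 = (T_e/T_s)⁴ = 0.8064, ε = 0.3871.

0.387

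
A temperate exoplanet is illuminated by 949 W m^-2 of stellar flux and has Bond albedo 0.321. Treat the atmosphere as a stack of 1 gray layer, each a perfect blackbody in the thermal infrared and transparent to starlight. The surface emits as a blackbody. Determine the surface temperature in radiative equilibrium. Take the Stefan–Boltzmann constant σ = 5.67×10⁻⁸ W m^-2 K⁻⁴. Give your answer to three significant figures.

Top-of-atmosphere balance: σT_e⁴ = S(1−α)/4 = 161.1 W m^-2 → T_e = 230.9 K.
For an N-layer opaque stack, T_s⁴ = (N+1)T_e⁴, hence T_s = (2)^(1/4)×230.9 K = 274.6 K.

275 K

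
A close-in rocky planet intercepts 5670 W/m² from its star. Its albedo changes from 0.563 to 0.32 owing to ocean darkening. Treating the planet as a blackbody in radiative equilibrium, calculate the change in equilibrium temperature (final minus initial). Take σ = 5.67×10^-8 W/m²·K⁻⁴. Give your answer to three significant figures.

With α = 0.563, T₁ = 323.3 K.
After:  T₂ = [5670·0.68/(4σ)]^(1/4) = 361.1 K.
ΔT = T₂ − T₁ = 37.79 K.

37.8 K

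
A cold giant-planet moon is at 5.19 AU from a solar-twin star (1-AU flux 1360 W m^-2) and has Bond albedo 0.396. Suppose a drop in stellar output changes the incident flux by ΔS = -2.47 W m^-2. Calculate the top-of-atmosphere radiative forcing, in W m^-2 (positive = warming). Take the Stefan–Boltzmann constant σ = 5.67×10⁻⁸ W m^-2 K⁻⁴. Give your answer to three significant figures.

Irradiance scales as 1/d², so S = 1360 W m^-2 × (1/5.19)² = 50.49 W m^-2.
Only a fraction (1−α) is absorbed and it's spread over 4πR², so ΔF = (1−α)ΔS/4 = -0.3730 W m^-2.

-0.373 W m^-2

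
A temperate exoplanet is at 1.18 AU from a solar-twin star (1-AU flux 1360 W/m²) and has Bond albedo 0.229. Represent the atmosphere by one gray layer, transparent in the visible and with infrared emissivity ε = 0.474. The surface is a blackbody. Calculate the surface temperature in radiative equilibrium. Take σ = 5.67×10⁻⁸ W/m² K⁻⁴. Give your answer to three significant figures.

257 K

Irradiance scales as 1/d², so S = 1360 W/m² × (1/1.18)² = 976.7 W/m².
The planet radiates to space at T_e = [S(1−α)/(4σ)]^(1/4) = 240.0 K.
Surface balance with a leaky layer gives σT_s⁴ = σT_e⁴·2/(2−ε), so T_s = T_e·[2/(2−0.474)]^(1/4) = 256.8 K.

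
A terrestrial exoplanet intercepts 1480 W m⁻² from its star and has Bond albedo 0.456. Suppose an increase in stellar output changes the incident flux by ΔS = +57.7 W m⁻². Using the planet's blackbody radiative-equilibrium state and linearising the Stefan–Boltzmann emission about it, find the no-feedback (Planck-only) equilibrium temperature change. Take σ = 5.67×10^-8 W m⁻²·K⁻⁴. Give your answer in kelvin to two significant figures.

2.4 kelvin

The baseline emission temperature is T_e = 244.1 K.
Only a fraction (1−α) is absorbed and it's spread over 4πR², so ΔF = (1−α)ΔS/4 = 7.847 W m⁻².
Linearising σT⁴ gives d(σT⁴)/dT = 4σT_e³ = 3.298 W m⁻² per K.
So ΔT₀ = 7.847/3.298 = 2.38 K.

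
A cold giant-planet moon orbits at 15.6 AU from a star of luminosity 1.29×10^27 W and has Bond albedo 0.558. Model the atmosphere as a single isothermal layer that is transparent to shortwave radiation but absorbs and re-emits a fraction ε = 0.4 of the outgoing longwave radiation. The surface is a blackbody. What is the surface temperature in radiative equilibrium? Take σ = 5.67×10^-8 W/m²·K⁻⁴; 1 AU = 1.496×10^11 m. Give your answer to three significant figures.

Orbital distance: d = 15.6 AU = 2.334×10^12 m.
S = L/(4πd²) = 18.85 W/m².
At the top of the atmosphere, σT_e⁴ = S(1−α)/4 = 2.083 W/m², giving T_e = 77.85 K.
For a single slab of emissivity ε, T_s⁴ = 2T_e⁴/(2−ε); thus T_s = 77.85·(1.25)^(1/4) = 82.32 K.

82.3 kelvin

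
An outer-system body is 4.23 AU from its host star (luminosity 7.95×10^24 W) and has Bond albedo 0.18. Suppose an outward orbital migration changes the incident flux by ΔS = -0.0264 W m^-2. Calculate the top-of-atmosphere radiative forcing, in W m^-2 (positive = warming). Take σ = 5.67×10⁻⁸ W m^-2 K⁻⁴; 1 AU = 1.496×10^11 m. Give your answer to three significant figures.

Orbital distance: d = 4.23 AU = 6.328×10^11 m.
Spreading L over a sphere of radius d: S = 7.95×10^24/(4π·6.33×10^11²) = 1.580 W m^-2.
TOA radiative forcing: ΔF = (1−α)ΔS/4 = 0.82·(-0.0264)/4 = -0.005412 W m^-2.

-0.00541 W m^-2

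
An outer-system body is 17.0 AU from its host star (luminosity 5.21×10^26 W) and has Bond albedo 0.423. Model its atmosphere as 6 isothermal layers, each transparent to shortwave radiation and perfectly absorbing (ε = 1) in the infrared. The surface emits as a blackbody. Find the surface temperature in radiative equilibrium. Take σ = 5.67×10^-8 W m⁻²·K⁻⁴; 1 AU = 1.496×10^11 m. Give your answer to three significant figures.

103 kelvin

d = 17.0 × 1.496×10^11 m = 2.543×10^12 m.
S = L/(4πd²) = 6.410 W m⁻².
The effective emission temperature is T_e = [S(1−α)/(4σ)]^¼ = 63.55 K.
With N = 6 opaque layers, T_s = (N+1)^(1/4)·T_e = 7^(1/4)·63.55 = 103.4 K.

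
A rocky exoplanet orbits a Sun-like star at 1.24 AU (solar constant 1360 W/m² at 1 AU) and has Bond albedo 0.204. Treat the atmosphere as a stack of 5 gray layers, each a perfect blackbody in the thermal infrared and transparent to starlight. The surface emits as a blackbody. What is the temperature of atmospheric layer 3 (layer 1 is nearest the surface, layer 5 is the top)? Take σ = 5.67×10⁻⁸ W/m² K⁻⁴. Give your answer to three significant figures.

By the inverse-square law, S = 1360/1.24² = 884.5 W/m².
Top-of-atmosphere balance: σT_e⁴ = S(1−α)/4 = 176.0 W/m² → T_e = 236.0 K.
The net upward flux σT_e⁴ is constant between every pair of levels, so T_k⁴ = (N+1−k)T_e⁴.
T_3 = (3)^(1/4)·236.0 = 310.7 K.

311 K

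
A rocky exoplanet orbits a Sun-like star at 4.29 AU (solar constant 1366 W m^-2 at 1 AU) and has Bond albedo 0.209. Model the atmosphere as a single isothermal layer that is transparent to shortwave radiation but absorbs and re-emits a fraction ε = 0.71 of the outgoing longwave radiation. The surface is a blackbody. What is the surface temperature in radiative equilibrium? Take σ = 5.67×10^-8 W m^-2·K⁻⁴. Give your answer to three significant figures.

142 K

By the inverse-square law, S = 1366/4.29² = 74.22 W m^-2.
The planet radiates to space at T_e = [S(1−α)/(4σ)]^(1/4) = 126.8 K.
The surface balance (absorbed SW + ε·downward IR = σT_s⁴) with T_a⁴ = T_s⁴/2 reduces to T_s = T_e·[2/(2−ε)]^¼ = 141.5 K.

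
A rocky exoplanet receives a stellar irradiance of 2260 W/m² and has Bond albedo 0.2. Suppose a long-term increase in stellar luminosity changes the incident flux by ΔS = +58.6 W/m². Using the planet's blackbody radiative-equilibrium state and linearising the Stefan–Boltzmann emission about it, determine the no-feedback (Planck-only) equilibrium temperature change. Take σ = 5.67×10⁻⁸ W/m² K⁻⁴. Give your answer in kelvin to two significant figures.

Reference equilibrium: T_e = [S(1−α)/(4σ)]^(1/4) = 298.8 K.
TOA radiative forcing: ΔF = (1−α)ΔS/4 = 0.8·(+58.6)/4 = 11.72 W/m².
The Planck feedback parameter is 4σT_e³ = 6.051 W/m²/K.
Hence the no-feedback warming is ΔF/(4σT_e³) = 1.94 K.

1.9 K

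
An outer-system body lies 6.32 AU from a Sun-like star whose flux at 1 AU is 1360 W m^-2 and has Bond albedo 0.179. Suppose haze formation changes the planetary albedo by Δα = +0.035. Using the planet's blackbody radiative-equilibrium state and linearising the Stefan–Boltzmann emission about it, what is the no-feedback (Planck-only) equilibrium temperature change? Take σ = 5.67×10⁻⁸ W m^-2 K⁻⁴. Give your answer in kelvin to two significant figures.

-1.1 K

By the inverse-square law, S = 1360/6.32² = 34.05 W m^-2.
The baseline emission temperature is T_e = 105.4 K.
TOA radiative forcing: ΔF = −S·Δα/4 = −34.05·(+0.035)/4 = -0.2979 W m^-2.
Planck response: λ_P = 4σT_e³ = 4·5.67×10⁻⁸·(105.4)³ = 0.2653 W m^-2/K.
Hence the no-feedback warming is ΔF/(4σT_e³) = -1.12 K.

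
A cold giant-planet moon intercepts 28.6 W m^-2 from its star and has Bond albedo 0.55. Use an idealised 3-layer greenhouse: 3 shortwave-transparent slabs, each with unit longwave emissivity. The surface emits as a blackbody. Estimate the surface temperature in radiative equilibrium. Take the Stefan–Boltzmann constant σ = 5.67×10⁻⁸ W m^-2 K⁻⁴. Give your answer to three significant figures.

123 K

Top-of-atmosphere balance: σT_e⁴ = S(1−α)/4 = 3.217 W m^-2 → T_e = 86.79 K.
For an N-layer opaque stack, T_s⁴ = (N+1)T_e⁴, hence T_s = (4)^(1/4)×86.79 K = 122.7 K.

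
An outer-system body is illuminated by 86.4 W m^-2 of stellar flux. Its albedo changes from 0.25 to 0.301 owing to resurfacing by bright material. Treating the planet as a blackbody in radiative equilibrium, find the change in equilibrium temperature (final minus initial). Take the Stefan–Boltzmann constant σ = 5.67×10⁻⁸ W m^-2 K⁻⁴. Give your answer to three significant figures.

With α = 0.25, T₁ = 130.0 K.
With α = 0.301, T₂ = 127.7 K.
ΔT = T₂ − T₁ = -2.269 K.

-2.27 K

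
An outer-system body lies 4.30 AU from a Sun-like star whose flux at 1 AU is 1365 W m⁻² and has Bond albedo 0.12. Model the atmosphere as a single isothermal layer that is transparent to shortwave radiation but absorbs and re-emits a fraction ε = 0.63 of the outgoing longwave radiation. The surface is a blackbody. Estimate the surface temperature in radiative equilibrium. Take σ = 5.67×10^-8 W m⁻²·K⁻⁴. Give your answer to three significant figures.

By the inverse-square law, S = 1365/4.30² = 73.82 W m⁻².
Effective emission temperature (TOA balance): σT_e⁴ = S(1−α)/4 = 16.24 W m⁻² → T_e = 130.1 K.
Surface balance with a leaky layer gives σT_s⁴ = σT_e⁴·2/(2−ε), so T_s = T_e·[2/(2−0.63)]^(1/4) = 143.0 K.

143 K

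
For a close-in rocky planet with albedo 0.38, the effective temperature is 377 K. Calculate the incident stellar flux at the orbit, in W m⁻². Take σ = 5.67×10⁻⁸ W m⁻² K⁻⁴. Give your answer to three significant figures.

Invert the energy balance for S: S = 4σT⁴/(1−α).
The emitted flux is σT⁴ = 1145 W m⁻².
So S = 4×1145/(1−0.38) = 7390 W m⁻².

7390 W m⁻²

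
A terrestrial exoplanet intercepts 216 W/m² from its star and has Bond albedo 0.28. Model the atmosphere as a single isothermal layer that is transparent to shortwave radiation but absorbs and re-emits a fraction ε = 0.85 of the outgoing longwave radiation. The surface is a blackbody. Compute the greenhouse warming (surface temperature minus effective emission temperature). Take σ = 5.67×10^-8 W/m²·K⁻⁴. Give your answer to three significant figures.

At the top of the atmosphere, σT_e⁴ = S(1−α)/4 = 38.88 W/m², giving T_e = 161.8 K.
Surface balance with a leaky layer gives σT_s⁴ = σT_e⁴·2/(2−ε), so T_s = T_e·[2/(2−0.85)]^(1/4) = 185.8 K.
T_s − T_e = 185.8 − 161.8 = 24.01 K.

24.0 K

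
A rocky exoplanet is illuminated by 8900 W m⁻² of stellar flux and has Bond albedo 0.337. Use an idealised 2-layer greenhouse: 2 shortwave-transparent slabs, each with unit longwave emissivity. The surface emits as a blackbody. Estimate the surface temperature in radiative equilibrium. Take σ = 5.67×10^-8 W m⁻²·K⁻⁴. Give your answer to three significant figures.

529 K

OLR = S(1−α)/4 = 1475 W m⁻²; the top layer radiates at T_e = 401.6 K.
Layer-by-layer balance gives σT_s⁴ = (N+1)σT_e⁴, so T_s = 3^¼·401.6 = 528.6 K.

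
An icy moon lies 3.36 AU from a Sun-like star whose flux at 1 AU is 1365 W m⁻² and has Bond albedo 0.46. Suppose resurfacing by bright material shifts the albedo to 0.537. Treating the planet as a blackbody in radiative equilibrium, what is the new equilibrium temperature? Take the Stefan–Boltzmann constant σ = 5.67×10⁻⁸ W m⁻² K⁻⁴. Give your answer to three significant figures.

By the inverse-square law, S = 1365/3.36² = 120.9 W m⁻².
With the new albedo, S(1−α₂)/4 = 14.00 W m⁻², so T₂ = 125.3 K.

125 K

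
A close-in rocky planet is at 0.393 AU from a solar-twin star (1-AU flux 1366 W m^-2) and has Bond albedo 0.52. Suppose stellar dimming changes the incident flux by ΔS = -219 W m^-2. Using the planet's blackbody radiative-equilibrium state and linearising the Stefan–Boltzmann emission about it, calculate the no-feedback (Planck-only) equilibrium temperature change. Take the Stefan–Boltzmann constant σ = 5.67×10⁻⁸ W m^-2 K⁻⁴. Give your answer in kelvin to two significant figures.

-2.3 kelvin

Irradiance scales as 1/d², so S = 1366 W m^-2 × (1/0.393)² = 8844 W m^-2.
Unperturbed T_e = [8844·(1−0.52)/(4σ)]^¼ = 369.9 K.
ΔF = Δ[S(1−α)]/4 = (1−0.52)·-219/4 = -26.28 W m^-2.
The Planck feedback parameter is 4σT_e³ = 11.48 W m^-2/K.
So ΔT₀ = -26.28/11.48 = -2.29 K.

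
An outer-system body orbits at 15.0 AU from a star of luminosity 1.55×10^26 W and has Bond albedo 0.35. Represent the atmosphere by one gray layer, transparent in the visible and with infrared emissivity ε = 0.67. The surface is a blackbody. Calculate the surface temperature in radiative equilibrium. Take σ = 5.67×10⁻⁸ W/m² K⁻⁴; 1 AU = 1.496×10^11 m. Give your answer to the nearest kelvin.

57 K

d = 15.0 × 1.496×10^11 m = 2.244×10^12 m.
Flux at the orbit: S = L/(4πd²) = 1.55×10^26/(4π·(2.24×10^12)²) = 2.449 W/m².
Effective emission temperature (TOA balance): σT_e⁴ = S(1−α)/4 = 0.3980 W/m² → T_e = 51.47 K.
The surface balance (absorbed SW + ε·downward IR = σT_s⁴) with T_a⁴ = T_s⁴/2 reduces to T_s = T_e·[2/(2−ε)]^¼ = 57.00 K.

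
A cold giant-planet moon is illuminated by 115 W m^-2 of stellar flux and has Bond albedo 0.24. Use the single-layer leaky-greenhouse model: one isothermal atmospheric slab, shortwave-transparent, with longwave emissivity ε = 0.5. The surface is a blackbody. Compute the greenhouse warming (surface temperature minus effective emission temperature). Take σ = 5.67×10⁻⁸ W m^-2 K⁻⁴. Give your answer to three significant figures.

The planet radiates to space at T_e = [S(1−α)/(4σ)]^(1/4) = 140.1 K.
Surface balance with a leaky layer gives σT_s⁴ = σT_e⁴·2/(2−ε), so T_s = T_e·[2/(2−0.5)]^(1/4) = 150.6 K.
The atmosphere warms the surface by 10.45 K.

10.4 K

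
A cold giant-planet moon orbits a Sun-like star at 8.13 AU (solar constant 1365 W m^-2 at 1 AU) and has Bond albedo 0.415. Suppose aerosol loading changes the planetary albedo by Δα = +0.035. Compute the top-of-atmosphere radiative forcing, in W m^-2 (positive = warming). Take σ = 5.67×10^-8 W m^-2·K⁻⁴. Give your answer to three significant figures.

-0.181 W m^-2

By the inverse-square law, S = 1365/8.13² = 20.65 W m^-2.
TOA radiative forcing: ΔF = −S·Δα/4 = −20.65·(+0.035)/4 = -0.1807 W m^-2.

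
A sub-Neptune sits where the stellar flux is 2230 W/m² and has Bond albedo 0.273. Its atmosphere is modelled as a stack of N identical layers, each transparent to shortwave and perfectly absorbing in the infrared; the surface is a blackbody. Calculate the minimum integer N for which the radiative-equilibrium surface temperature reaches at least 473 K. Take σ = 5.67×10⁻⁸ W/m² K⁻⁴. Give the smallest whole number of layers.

7

The effective emission temperature is T_e = [S(1−α)/(4σ)]^¼ = 290.8 K.
Need (N+1)T_e⁴ ≥ T_s⁴, i.e. N+1 ≥ (473/290.8)⁴ = 7.002.
The minimum whole number is N = 7.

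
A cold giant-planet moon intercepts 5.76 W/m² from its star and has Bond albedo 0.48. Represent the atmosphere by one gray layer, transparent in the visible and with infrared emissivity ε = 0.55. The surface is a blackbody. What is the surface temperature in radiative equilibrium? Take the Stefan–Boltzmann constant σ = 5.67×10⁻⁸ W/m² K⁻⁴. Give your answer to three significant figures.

Effective emission temperature (TOA balance): σT_e⁴ = S(1−α)/4 = 0.7488 W/m² → T_e = 60.28 K.
The surface balance (absorbed SW + ε·downward IR = σT_s⁴) with T_a⁴ = T_s⁴/2 reduces to T_s = T_e·[2/(2−ε)]^¼ = 65.33 K.

65.3 K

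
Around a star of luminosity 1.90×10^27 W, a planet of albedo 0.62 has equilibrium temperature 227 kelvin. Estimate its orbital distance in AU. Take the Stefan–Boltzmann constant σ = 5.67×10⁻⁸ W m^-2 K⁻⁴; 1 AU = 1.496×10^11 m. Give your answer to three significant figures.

2.06 AU

Required flux: S = 4σT⁴/(1−α) = 1585 W m^-2.
S = L/(4πd²) → d = √(L/4πS) = √(1.90×10^27/(4π·1585)) = 3.089×10^11 m = 2.065 AU.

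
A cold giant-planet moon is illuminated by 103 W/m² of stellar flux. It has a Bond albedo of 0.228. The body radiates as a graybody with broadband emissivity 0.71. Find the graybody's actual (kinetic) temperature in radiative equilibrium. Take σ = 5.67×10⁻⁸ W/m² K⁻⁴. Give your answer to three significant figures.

149 kelvin

Absorbed flux (global mean): S(1−α)/4 = 103.0·0.772/4 = 19.88 W/m².
Radiative balance εσT⁴ = 19.88 gives T = [19.88/(0.71·σ)]^(1/4) = 149.1 K.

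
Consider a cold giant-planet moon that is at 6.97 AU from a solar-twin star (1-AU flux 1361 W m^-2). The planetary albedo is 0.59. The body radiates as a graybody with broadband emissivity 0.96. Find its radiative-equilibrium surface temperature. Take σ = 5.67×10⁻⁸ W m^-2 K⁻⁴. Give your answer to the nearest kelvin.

Irradiance scales as 1/d², so S = 1361 W m^-2 × (1/6.97)² = 28.02 W m^-2.
Absorbed flux (global mean): S(1−α)/4 = 28.02·0.41/4 = 2.872 W m^-2.
Radiative balance εσT⁴ = 2.872 gives T = [2.872/(0.96·σ)]^(1/4) = 85.22 K.

85 K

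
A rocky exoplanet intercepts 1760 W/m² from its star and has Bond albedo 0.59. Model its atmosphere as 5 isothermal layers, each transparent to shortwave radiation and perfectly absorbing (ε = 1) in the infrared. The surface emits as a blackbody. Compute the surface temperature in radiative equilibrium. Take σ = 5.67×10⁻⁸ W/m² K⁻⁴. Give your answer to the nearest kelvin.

372 kelvin

OLR = S(1−α)/4 = 180.4 W/m²; the top layer radiates at T_e = 237.5 K.
For an N-layer opaque stack, T_s⁴ = (N+1)T_e⁴, hence T_s = (6)^(1/4)×237.5 K = 371.7 K.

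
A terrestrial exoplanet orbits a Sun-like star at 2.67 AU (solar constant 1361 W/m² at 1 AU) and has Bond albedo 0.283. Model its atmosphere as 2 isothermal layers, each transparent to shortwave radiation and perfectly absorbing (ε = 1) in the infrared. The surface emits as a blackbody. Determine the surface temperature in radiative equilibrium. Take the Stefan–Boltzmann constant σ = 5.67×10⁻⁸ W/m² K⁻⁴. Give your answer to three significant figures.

By the inverse-square law, S = 1361/2.67² = 190.9 W/m².
OLR = S(1−α)/4 = 34.22 W/m²; the top layer radiates at T_e = 156.7 K.
With N = 2 opaque layers, T_s = (N+1)^(1/4)·T_e = 3^(1/4)·156.7 = 206.3 K.

206 K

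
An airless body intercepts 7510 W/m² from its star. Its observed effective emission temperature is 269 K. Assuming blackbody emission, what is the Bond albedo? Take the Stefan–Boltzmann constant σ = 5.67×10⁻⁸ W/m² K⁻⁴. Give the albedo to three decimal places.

Rearranging the radiative balance, α = 1 − 4σT⁴/S.
σT⁴ = 296.9 W/m², so 4σT⁴ = 1188 W/m².
1−α = 1188/7510 = 0.1581, so α = 0.8419.

0.842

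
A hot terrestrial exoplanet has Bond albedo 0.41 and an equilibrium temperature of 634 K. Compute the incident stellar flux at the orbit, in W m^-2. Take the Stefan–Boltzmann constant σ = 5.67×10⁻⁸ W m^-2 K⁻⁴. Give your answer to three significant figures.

Invert the energy balance for S: S = 4σT⁴/(1−α).
The emitted flux is σT⁴ = 9161 W m^-2.
So S = 4×9161/(1−0.41) = 62110 W m^-2.

62100 W m^-2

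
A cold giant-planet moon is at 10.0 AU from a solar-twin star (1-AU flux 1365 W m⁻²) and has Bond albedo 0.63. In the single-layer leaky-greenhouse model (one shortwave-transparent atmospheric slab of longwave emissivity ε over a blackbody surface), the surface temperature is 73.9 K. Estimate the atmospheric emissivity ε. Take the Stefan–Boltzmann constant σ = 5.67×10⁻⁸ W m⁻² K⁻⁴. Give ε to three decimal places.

0.507

Flux at the orbit: S = 1365/(10.0)² = 13.65 W m⁻².
TOA balance gives T_e = 68.69 K.
Since (2−ε)/2 = (T_e/T_s)⁴ = 0.7466, ε = 0.5067.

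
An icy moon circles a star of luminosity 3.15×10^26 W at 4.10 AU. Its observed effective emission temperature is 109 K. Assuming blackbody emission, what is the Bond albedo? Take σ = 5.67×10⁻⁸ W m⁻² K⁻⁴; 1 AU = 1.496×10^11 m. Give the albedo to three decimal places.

0.520

d = 4.10 × 1.496×10^11 m = 6.134×10^11 m.
Spreading L over a sphere of radius d: S = 3.15×10^26/(4π·6.13×10^11²) = 66.63 W m⁻².
Energy balance: S(1−α)/4 = σT⁴, so 1−α = 4σT⁴/S.
σT⁴ = 8.004 W m⁻², so 4σT⁴ = 32.01 W m⁻².
1−α = 32.01/66.63 = 0.4805, so α = 0.5195.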